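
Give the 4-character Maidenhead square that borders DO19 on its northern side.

Latitude square 9; +1 → 10, wraps to 0, carry into field.
Latitude field O = 14; +1 → 15 = P.
The longitude characters are unchanged.

DP10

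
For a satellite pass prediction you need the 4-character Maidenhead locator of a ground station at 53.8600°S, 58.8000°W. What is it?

Shift to the Maidenhead origin (180°W, 90°S): lon 121.20, lat 36.14.
Field (20°×10°, letters A–R): lon ⌊121.20/20⌋ = 6 → G; lat ⌊36.14/10⌋ = 3 → D.
Square (2°×1°, digits 0–9): lon ⌊1.20/2⌋ = 0; lat ⌊6.14/1⌋ = 6.

GD06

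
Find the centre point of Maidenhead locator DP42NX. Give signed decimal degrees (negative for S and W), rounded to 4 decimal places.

62.9792, -110.8750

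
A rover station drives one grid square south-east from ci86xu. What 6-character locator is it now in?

Longitude subsquare x = 23; +1 → 24, wraps to 0 = a, carry into square.
Longitude square 8; +1 → 9.
Latitude subsquare u = 20; −1 → 19 = t.

CI96at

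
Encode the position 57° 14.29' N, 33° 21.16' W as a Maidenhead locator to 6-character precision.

HO37hf

Shift to the Maidenhead origin (180°W, 90°S): lon 146.6473, lat 147.2382.
Field: 146.6473/20 → 7 → H, 147.2382/10 → 14 → O; chars HO.
Square: 6.6473/2 → 3, 7.2382/1 → 7; chars 37.
Subsquare: 0.6473/0.0833333 → 7 → h, 0.2382/0.0416667 → 5 → f; chars hf.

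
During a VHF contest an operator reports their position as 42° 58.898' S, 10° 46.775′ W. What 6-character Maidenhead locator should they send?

Add 180° to longitude and 90° to latitude: 169.2204, 47.0184.
Field (20°×10°, letters A–R): lon ⌊169.2204/20⌋ = 8 → I; lat ⌊47.0184/10⌋ = 4 → E.
Square (2°×1°, digits 0–9): lon ⌊9.2204/2⌋ = 4; lat ⌊7.0184/1⌋ = 7.
Subsquare (5′×2.5′, letters a–x): lon ⌊1.2204/0.0833333⌋ = 14 → o; lat ⌊0.0184/0.0416667⌋ = 0 → a.

IE47oa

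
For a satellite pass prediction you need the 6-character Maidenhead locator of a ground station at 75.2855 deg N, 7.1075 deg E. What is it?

Offset from 180°W / 90°S: lon 187.1075°, lat 165.2855°.
Field: lon ⌊187.1075/20⌋ = 9 → J; lat ⌊165.2855/10⌋ = 16 → Q.
Square: lon ⌊7.1075/2⌋ = 3; lat ⌊5.2855/1⌋ = 5.
Subsquare: lon ⌊1.1075/0.0833333⌋ = 13 → n; lat ⌊0.2855/0.0416667⌋ = 6 → g.

JQ35ng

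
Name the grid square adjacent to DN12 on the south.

Latitude square 2; −1 → 1.
The longitude characters are unchanged.

DN11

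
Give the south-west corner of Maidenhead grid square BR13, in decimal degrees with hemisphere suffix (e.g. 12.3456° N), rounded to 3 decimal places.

Field B=1, R=17: +1·20° lon, +17·10° lat → SW at lon -160°, lat 80°.
Square 1, 3: +1·2° lon, +3·1° lat → SW at lon -158°, lat 83°.
latitude 83.000° N, longitude 158.000° W.

83.000° N, 158.000° W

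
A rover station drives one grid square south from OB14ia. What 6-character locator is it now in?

OB13ix

Latitude subsquare a = 0; −1 → -1, wraps to 23 = x, carry into square.
Latitude square 4; −1 → 3.
The longitude characters are unchanged.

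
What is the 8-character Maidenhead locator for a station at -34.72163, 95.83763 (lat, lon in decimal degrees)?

Shift to the Maidenhead origin (180°W, 90°S): lon 275.83763, lat 55.27837.
Field: 275.83763/20 → 13 → N, 55.27837/10 → 5 → F; chars NF.
Square: 15.83763/2 → 7, 5.27837/1 → 5; chars 75.
Subsquare: 1.83763/0.0833333 → 22 → w, 0.27837/0.0416667 → 6 → g; chars wg.
Extended square: 0.00430/0.00833333 → 0, 0.02837/0.00416667 → 6; chars 06.

NF75wg06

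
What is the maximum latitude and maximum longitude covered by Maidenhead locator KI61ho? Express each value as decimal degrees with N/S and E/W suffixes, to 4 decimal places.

8.3750° S, 32.6667° E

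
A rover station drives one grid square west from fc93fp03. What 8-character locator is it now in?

FC93ep93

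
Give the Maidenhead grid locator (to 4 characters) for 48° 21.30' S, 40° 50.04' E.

LE01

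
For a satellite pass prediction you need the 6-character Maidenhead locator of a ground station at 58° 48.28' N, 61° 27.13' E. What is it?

MO08rt

Offset from 180°W / 90°S: lon 241.4522°, lat 148.8047°.
Field: lon ⌊241.4522/20⌋ = 12 → M; lat ⌊148.8047/10⌋ = 14 → O.
Square: lon ⌊1.4522/2⌋ = 0; lat ⌊8.8047/1⌋ = 8.
Subsquare: lon ⌊1.4522/0.0833333⌋ = 17 → r; lat ⌊0.8047/0.0416667⌋ = 19 → t.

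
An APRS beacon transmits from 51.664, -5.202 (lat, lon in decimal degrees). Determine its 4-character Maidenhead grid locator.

IO71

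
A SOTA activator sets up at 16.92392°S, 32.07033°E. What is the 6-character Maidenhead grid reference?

Shift to the Maidenhead origin (180°W, 90°S): lon 212.0703, lat 73.0761.
Field: lon ⌊212.0703/20⌋ = 10 → K; lat ⌊73.0761/10⌋ = 7 → H.
Square: lon ⌊12.0703/2⌋ = 6; lat ⌊3.0761/1⌋ = 3.
Subsquare: lon ⌊0.0703/0.0833333⌋ = 0 → a; lat ⌊0.0761/0.0416667⌋ = 1 → b.

KH63ab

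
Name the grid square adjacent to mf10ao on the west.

Longitude subsquare a = 0; −1 → -1, wraps to 23 = x, carry into square.
Longitude square 1; −1 → 0.
The latitude characters are unchanged.

MF00xo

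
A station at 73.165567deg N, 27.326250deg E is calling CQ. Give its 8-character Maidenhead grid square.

KQ33pd99

Add 180° to longitude and 90° to latitude: 207.32625, 163.16557.
Field: lon ⌊207.32625/20⌋ = 10 → K; lat ⌊163.16557/10⌋ = 16 → Q.
Square: lon ⌊7.32625/2⌋ = 3; lat ⌊3.16557/1⌋ = 3.
Subsquare: lon ⌊1.32625/0.0833333⌋ = 15 → p; lat ⌊0.16557/0.0416667⌋ = 3 → d.
Extended square: lon ⌊0.07625/0.00833333⌋ = 9; lat ⌊0.04057/0.00416667⌋ = 9.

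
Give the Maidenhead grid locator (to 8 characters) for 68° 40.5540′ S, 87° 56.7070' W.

Shift to the Maidenhead origin (180°W, 90°S): lon 92.05488, lat 21.32410.
Field: lon ⌊92.05488/20⌋ = 4 → E; lat ⌊21.32410/10⌋ = 2 → C.
Square: lon ⌊12.05488/2⌋ = 6; lat ⌊1.32410/1⌋ = 1.
Subsquare: lon ⌊0.05488/0.0833333⌋ = 0 → a; lat ⌊0.32410/0.0416667⌋ = 7 → h.
Extended square: lon ⌊0.05488/0.00833333⌋ = 6; lat ⌊0.03243/0.00416667⌋ = 7.

EC61ah67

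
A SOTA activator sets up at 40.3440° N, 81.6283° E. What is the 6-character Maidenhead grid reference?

Offset from 180°W / 90°S: lon 261.6283°, lat 130.3440°.
Field (20°×10°, letters A–R): 261.6283/20 → 13 → N, 130.3440/10 → 13 → N; chars NN.
Square (2°×1°, digits 0–9): 1.6283/2 → 0, 0.3440/1 → 0; chars 00.
Subsquare (5′×2.5′, letters a–x): 1.6283/0.0833333 → 19 → t, 0.3440/0.0416667 → 8 → i; chars ti.

NN00ti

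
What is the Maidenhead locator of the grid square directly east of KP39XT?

Longitude subsquare x = 23; +1 → 24, wraps to 0 = a, carry into square.
Longitude square 3; +1 → 4.
The latitude characters are unchanged.

KP49at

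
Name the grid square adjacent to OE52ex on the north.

Latitude subsquare x = 23; +1 → 24, wraps to 0 = a, carry into square.
Latitude square 2; +1 → 3.
The longitude characters are unchanged.

OE53ea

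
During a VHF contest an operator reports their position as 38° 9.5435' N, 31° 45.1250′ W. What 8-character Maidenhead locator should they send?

Add 180° to longitude and 90° to latitude: 148.24792, 128.15906.
Field: lon ⌊148.24792/20⌋ = 7 → H; lat ⌊128.15906/10⌋ = 12 → M.
Square: lon ⌊8.24792/2⌋ = 4; lat ⌊8.15906/1⌋ = 8.
Subsquare: lon ⌊0.24792/0.0833333⌋ = 2 → c; lat ⌊0.15906/0.0416667⌋ = 3 → d.
Extended square: lon ⌊0.08125/0.00833333⌋ = 9; lat ⌊0.03406/0.00416667⌋ = 8.

HM48cd98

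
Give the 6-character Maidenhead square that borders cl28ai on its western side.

CL18xi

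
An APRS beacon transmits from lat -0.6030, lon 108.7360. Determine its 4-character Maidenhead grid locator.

OI49

Add 180° to longitude and 90° to latitude: 288.74, 89.40.
Field: 288.74/20 → 14 → O, 89.40/10 → 8 → I; chars OI.
Square: 8.74/2 → 4, 9.40/1 → 9; chars 49.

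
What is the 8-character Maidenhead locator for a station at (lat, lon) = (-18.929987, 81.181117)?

NH01ob16

Add 180° to longitude and 90° to latitude: 261.18112, 71.07001.
Field (20°×10°, letters A–R): lon ⌊261.18112/20⌋ = 13 → N; lat ⌊71.07001/10⌋ = 7 → H.
Square (2°×1°, digits 0–9): lon ⌊1.18112/2⌋ = 0; lat ⌊1.07001/1⌋ = 1.
Subsquare (5′×2.5′, letters a–x): lon ⌊1.18112/0.0833333⌋ = 14 → o; lat ⌊0.07001/0.0416667⌋ = 1 → b.
Extended square (30″×15″, digits 0–9): lon ⌊0.01445/0.00833333⌋ = 1; lat ⌊0.02835/0.00416667⌋ = 6.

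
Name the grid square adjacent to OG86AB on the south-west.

OG76xa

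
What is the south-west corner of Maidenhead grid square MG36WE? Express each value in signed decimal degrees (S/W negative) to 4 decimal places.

-23.8333, 67.8333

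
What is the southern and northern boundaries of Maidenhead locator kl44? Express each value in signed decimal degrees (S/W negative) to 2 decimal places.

24.00, 25.00

Field K=10, L=11: +10·20° lon, +11·10° lat → SW at lon 20°, lat 20°.
Square 4, 4: +4·2° lon, +4·1° lat → SW at lon 28°, lat 24°.
Cell spans 2° lon × 1° lat.
south 24.00, north 25.00.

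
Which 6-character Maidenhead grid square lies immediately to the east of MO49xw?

Longitude subsquare x = 23; +1 → 24, wraps to 0 = a, carry into square.
Longitude square 4; +1 → 5.
The latitude characters are unchanged.

MO59aw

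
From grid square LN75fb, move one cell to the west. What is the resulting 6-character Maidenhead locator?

Longitude subsquare f = 5; −1 → 4 = e.
The latitude characters are unchanged.

LN75eb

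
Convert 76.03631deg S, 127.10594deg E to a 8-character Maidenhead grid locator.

PB33nx21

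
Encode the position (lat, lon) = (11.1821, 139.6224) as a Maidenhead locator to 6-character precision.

Add 180° to longitude and 90° to latitude: 319.6224, 101.1821.
Field: 319.6224/20 → 15 → P, 101.1821/10 → 10 → K; chars PK.
Square: 19.6224/2 → 9, 1.1821/1 → 1; chars 91.
Subsquare: 1.6224/0.0833333 → 19 → t, 0.1821/0.0416667 → 4 → e; chars te.

PK91te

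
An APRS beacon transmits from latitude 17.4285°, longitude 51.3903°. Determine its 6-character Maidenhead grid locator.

Shift to the Maidenhead origin (180°W, 90°S): lon 231.3903, lat 107.4285.
Field: 231.3903/20 → 11 → L, 107.4285/10 → 10 → K; chars LK.
Square: 11.3903/2 → 5, 7.4285/1 → 7; chars 57.
Subsquare: 1.3903/0.0833333 → 16 → q, 0.4285/0.0416667 → 10 → k; chars qk.

LK57qk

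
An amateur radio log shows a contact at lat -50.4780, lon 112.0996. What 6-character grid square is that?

Shift to the Maidenhead origin (180°W, 90°S): lon 292.0996, lat 39.5220.
Field: 292.0996/20 → 14 → O, 39.5220/10 → 3 → D; chars OD.
Square: 12.0996/2 → 6, 9.5220/1 → 9; chars 69.
Subsquare: 0.0996/0.0833333 → 1 → b, 0.5220/0.0416667 → 12 → m; chars bm.

OD69bm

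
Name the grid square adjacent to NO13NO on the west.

Longitude subsquare n = 13; −1 → 12 = m.
The latitude characters are unchanged.

NO13mo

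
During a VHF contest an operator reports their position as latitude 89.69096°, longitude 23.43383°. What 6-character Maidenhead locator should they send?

Shift to the Maidenhead origin (180°W, 90°S): lon 203.4338, lat 179.6910.
Field (20°×10°, letters A–R): 203.4338/20 → 10 → K, 179.6910/10 → 17 → R; chars KR.
Square (2°×1°, digits 0–9): 3.4338/2 → 1, 9.6910/1 → 9; chars 19.
Subsquare (5′×2.5′, letters a–x): 1.4338/0.0833333 → 17 → r, 0.6910/0.0416667 → 16 → q; chars rq.

KR19rq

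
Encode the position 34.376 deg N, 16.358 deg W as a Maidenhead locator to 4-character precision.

IM14

Shift to the Maidenhead origin (180°W, 90°S): lon 163.64, lat 124.38.
Field (20°×10°, letters A–R): lon ⌊163.64/20⌋ = 8 → I; lat ⌊124.38/10⌋ = 12 → M.
Square (2°×1°, digits 0–9): lon ⌊3.64/2⌋ = 1; lat ⌊4.38/1⌋ = 4.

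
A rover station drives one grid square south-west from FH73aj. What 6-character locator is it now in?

FH63xi

Longitude subsquare a = 0; −1 → -1, wraps to 23 = x, carry into square.
Longitude square 7; −1 → 6.
Latitude subsquare j = 9; −1 → 8 = i.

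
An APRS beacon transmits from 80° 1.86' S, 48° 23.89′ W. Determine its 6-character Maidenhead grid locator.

GA59tx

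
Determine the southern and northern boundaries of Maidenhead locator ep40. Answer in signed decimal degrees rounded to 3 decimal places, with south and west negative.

60.000, 61.000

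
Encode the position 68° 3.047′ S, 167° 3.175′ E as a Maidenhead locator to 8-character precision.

Shift to the Maidenhead origin (180°W, 90°S): lon 347.05292, lat 21.94922.
Field: lon ⌊347.05292/20⌋ = 17 → R; lat ⌊21.94922/10⌋ = 2 → C.
Square: lon ⌊7.05292/2⌋ = 3; lat ⌊1.94922/1⌋ = 1.
Subsquare: lon ⌊1.05292/0.0833333⌋ = 12 → m; lat ⌊0.94922/0.0416667⌋ = 22 → w.
Extended square: lon ⌊0.05292/0.00833333⌋ = 6; lat ⌊0.03255/0.00416667⌋ = 7.

RC31mw67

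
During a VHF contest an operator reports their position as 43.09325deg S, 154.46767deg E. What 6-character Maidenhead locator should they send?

QE76fv

Add 180° to longitude and 90° to latitude: 334.4677, 46.9068.
Field (20°×10°, letters A–R): 334.4677/20 → 16 → Q, 46.9068/10 → 4 → E; chars QE.
Square (2°×1°, digits 0–9): 14.4677/2 → 7, 6.9068/1 → 6; chars 76.
Subsquare (5′×2.5′, letters a–x): 0.4677/0.0833333 → 5 → f, 0.9068/0.0416667 → 21 → v; chars fv.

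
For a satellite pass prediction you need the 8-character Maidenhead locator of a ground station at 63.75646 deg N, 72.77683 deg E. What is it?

Offset from 180°W / 90°S: lon 252.77683°, lat 153.75646°.
Field: 252.77683/20 → 12 → M, 153.75646/10 → 15 → P; chars MP.
Square: 12.77683/2 → 6, 3.75646/1 → 3; chars 63.
Subsquare: 0.77683/0.0833333 → 9 → j, 0.75646/0.0416667 → 18 → s; chars js.
Extended square: 0.02683/0.00833333 → 3, 0.00646/0.00416667 → 1; chars 31.

MP63js31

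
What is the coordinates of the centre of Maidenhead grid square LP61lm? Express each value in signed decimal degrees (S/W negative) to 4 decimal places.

Field L=11, P=15: +11·20° lon, +15·10° lat → SW at lon 40°, lat 60°.
Square 6, 1: +6·2° lon, +1·1° lat → SW at lon 52°, lat 61°.
Subsquare l=11, m=12: +11·0.0833333° lon, +12·0.0416667° lat → SW at lon 52.9167°, lat 61.5°.
Cell spans 0.0833333° lon × 0.0416667° lat. Centre is SW corner plus half of each.
latitude 61.5208, longitude 52.9583.

61.5208, 52.9583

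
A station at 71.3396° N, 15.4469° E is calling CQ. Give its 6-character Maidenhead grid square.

JQ71ri

Shift to the Maidenhead origin (180°W, 90°S): lon 195.4469, lat 161.3396.
Field (20°×10°, letters A–R): 195.4469/20 → 9 → J, 161.3396/10 → 16 → Q; chars JQ.
Square (2°×1°, digits 0–9): 15.4469/2 → 7, 1.3396/1 → 1; chars 71.
Subsquare (5′×2.5′, letters a–x): 1.4469/0.0833333 → 17 → r, 0.3396/0.0416667 → 8 → i; chars ri.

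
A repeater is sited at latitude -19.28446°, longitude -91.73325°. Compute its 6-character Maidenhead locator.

Offset from 180°W / 90°S: lon 88.2668°, lat 70.7155°.
Field: lon ⌊88.2668/20⌋ = 4 → E; lat ⌊70.7155/10⌋ = 7 → H.
Square: lon ⌊8.2668/2⌋ = 4; lat ⌊0.7155/1⌋ = 0.
Subsquare: lon ⌊0.2668/0.0833333⌋ = 3 → d; lat ⌊0.7155/0.0416667⌋ = 17 → r.

EH40dr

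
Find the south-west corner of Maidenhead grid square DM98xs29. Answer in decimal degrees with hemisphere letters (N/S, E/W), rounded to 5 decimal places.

Field D=3, M=12: +3·20° lon, +12·10° lat → SW at lon -120°, lat 30°.
Square 9, 8: +9·2° lon, +8·1° lat → SW at lon -102°, lat 38°.
Subsquare x=23, s=18: +23·0.0833333° lon, +18·0.0416667° lat → SW at lon -100.083°, lat 38.75°.
Extended square 2, 9: +2·0.00833333° lon, +9·0.00416667° lat → SW at lon -100.067°, lat 38.7875°.
latitude 38.78750° N, longitude 100.06667° W.

38.78750° N, 100.06667° W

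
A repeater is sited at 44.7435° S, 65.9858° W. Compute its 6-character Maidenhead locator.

FE75ag

Offset from 180°W / 90°S: lon 114.0142°, lat 45.2565°.
Field: lon ⌊114.0142/20⌋ = 5 → F; lat ⌊45.2565/10⌋ = 4 → E.
Square: lon ⌊14.0142/2⌋ = 7; lat ⌊5.2565/1⌋ = 5.
Subsquare: lon ⌊0.0142/0.0833333⌋ = 0 → a; lat ⌊0.2565/0.0416667⌋ = 6 → g.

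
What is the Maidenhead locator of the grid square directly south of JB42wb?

Latitude subsquare b = 1; −1 → 0 = a.
The longitude characters are unchanged.

JB42wa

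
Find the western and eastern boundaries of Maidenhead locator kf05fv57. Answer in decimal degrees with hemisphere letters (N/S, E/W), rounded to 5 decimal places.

20.45833° E, 20.46667° E

Field K=10, F=5: +10·20° lon, +5·10° lat → SW at lon 20°, lat -40°.
Square 0, 5: +0·2° lon, +5·1° lat → SW at lon 20°, lat -35°.
Subsquare f=5, v=21: +5·0.0833333° lon, +21·0.0416667° lat → SW at lon 20.4167°, lat -34.125°.
Extended square 5, 7: +5·0.00833333° lon, +7·0.00416667° lat → SW at lon 20.4583°, lat -34.0958°.
Cell spans 0.00833333° lon × 0.00416667° lat.
west 20.45833° E, east 20.46667° E.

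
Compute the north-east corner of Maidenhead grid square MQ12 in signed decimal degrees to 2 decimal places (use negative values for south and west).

73.00, 64.00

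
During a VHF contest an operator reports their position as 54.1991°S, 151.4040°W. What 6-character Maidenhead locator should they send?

Add 180° to longitude and 90° to latitude: 28.5960, 35.8009.
Field (20°×10°, letters A–R): lon ⌊28.5960/20⌋ = 1 → B; lat ⌊35.8009/10⌋ = 3 → D.
Square (2°×1°, digits 0–9): lon ⌊8.5960/2⌋ = 4; lat ⌊5.8009/1⌋ = 5.
Subsquare (5′×2.5′, letters a–x): lon ⌊0.5960/0.0833333⌋ = 7 → h; lat ⌊0.8009/0.0416667⌋ = 19 → t.

BD45ht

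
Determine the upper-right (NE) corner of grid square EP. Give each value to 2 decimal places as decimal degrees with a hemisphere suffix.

70.00° N, 80.00° W

Field E=4, P=15: +4·20° lon, +15·10° lat → SW at lon -100°, lat 60°.
Cell spans 20° lon × 10° lat. NE corner is SW corner plus one full cell.
latitude 70.00° N, longitude 80.00° W.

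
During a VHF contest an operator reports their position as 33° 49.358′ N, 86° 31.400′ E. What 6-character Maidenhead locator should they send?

Add 180° to longitude and 90° to latitude: 266.5233, 123.8226.
Field: 266.5233/20 → 13 → N, 123.8226/10 → 12 → M; chars NM.
Square: 6.5233/2 → 3, 3.8226/1 → 3; chars 33.
Subsquare: 0.5233/0.0833333 → 6 → g, 0.8226/0.0416667 → 19 → t; chars gt.

NM33gt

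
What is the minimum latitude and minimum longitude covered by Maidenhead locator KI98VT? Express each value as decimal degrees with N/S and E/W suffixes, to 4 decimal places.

1.2083° S, 39.7500° E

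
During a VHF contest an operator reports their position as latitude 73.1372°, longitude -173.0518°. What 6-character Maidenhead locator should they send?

Offset from 180°W / 90°S: lon 6.9482°, lat 163.1372°.
Field (20°×10°, letters A–R): 6.9482/20 → 0 → A, 163.1372/10 → 16 → Q; chars AQ.
Square (2°×1°, digits 0–9): 6.9482/2 → 3, 3.1372/1 → 3; chars 33.
Subsquare (5′×2.5′, letters a–x): 0.9482/0.0833333 → 11 → l, 0.1372/0.0416667 → 3 → d; chars ld.

AQ33ld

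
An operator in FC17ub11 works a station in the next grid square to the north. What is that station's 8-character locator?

Latitude extended square 1; +1 → 2.
The longitude characters are unchanged.

FC17ub12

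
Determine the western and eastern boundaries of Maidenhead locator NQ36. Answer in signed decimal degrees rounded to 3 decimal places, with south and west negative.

Field N=13, Q=16: +13·20° lon, +16·10° lat → SW at lon 80°, lat 70°.
Square 3, 6: +3·2° lon, +6·1° lat → SW at lon 86°, lat 76°.
Cell spans 2° lon × 1° lat.
west 86.000, east 88.000.

86.000, 88.000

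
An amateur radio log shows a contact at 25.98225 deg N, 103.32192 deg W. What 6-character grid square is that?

Shift to the Maidenhead origin (180°W, 90°S): lon 76.6781, lat 115.9822.
Field (20°×10°, letters A–R): lon ⌊76.6781/20⌋ = 3 → D; lat ⌊115.9822/10⌋ = 11 → L.
Square (2°×1°, digits 0–9): lon ⌊16.6781/2⌋ = 8; lat ⌊5.9822/1⌋ = 5.
Subsquare (5′×2.5′, letters a–x): lon ⌊0.6781/0.0833333⌋ = 8 → i; lat ⌊0.9822/0.0416667⌋ = 23 → x.

DL85ix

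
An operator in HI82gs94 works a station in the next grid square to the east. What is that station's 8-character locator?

Longitude extended square 9; +1 → 10, wraps to 0, carry into subsquare.
Longitude subsquare g = 6; +1 → 7 = h.
The latitude characters are unchanged.

HI82hs04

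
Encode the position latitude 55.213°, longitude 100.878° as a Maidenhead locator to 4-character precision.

OO05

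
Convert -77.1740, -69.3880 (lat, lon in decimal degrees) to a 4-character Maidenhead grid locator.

FB52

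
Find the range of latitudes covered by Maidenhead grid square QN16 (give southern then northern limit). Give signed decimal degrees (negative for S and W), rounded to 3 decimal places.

46.000, 47.000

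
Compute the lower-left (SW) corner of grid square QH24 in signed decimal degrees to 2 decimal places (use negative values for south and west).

-16.00, 144.00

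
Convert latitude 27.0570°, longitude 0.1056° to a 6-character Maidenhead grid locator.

Offset from 180°W / 90°S: lon 180.1056°, lat 117.0570°.
Field: lon ⌊180.1056/20⌋ = 9 → J; lat ⌊117.0570/10⌋ = 11 → L.
Square: lon ⌊0.1056/2⌋ = 0; lat ⌊7.0570/1⌋ = 7.
Subsquare: lon ⌊0.1056/0.0833333⌋ = 1 → b; lat ⌊0.0570/0.0416667⌋ = 1 → b.

JL07bb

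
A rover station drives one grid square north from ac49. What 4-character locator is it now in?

Latitude square 9; +1 → 10, wraps to 0, carry into field.
Latitude field C = 2; +1 → 3 = D.
The longitude characters are unchanged.

AD40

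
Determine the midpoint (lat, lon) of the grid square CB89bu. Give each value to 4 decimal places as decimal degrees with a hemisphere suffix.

70.1458° S, 123.8750° W

Field C=2, B=1: +2·20° lon, +1·10° lat → SW at lon -140°, lat -80°.
Square 8, 9: +8·2° lon, +9·1° lat → SW at lon -124°, lat -71°.
Subsquare b=1, u=20: +1·0.0833333° lon, +20·0.0416667° lat → SW at lon -123.917°, lat -70.1667°.
Cell spans 0.0833333° lon × 0.0416667° lat. Centre is SW corner plus half of each.
latitude 70.1458° S, longitude 123.8750° W.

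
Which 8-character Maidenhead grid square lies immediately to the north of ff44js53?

Latitude extended square 3; +1 → 4.
The longitude characters are unchanged.

FF44js54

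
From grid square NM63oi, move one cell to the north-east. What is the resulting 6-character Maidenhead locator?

Longitude subsquare o = 14; +1 → 15 = p.
Latitude subsquare i = 8; +1 → 9 = j.

NM63pj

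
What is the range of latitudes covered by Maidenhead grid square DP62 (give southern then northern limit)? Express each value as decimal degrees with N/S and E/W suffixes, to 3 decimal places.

62.000° N, 63.000° N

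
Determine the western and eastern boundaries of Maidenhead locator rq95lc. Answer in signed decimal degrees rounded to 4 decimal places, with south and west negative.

178.9167, 179.0000

Field R=17, Q=16: +17·20° lon, +16·10° lat → SW at lon 160°, lat 70°.
Square 9, 5: +9·2° lon, +5·1° lat → SW at lon 178°, lat 75°.
Subsquare l=11, c=2: +11·0.0833333° lon, +2·0.0416667° lat → SW at lon 178.917°, lat 75.0833°.
Cell spans 0.0833333° lon × 0.0416667° lat.
west 178.9167, east 179.0000.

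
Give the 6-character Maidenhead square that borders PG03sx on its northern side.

Latitude subsquare x = 23; +1 → 24, wraps to 0 = a, carry into square.
Latitude square 3; +1 → 4.
The longitude characters are unchanged.

PG04sa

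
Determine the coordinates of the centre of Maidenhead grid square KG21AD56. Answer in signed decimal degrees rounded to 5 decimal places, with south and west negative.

Field K=10, G=6: +10·20° lon, +6·10° lat → SW at lon 20°, lat -30°.
Square 2, 1: +2·2° lon, +1·1° lat → SW at lon 24°, lat -29°.
Subsquare a=0, d=3: +0·0.0833333° lon, +3·0.0416667° lat → SW at lon 24°, lat -28.875°.
Extended square 5, 6: +5·0.00833333° lon, +6·0.00416667° lat → SW at lon 24.0417°, lat -28.85°.
Cell spans 0.00833333° lon × 0.00416667° lat. Centre is SW corner plus half of each.
latitude -28.84792, longitude 24.04583.

-28.84792, 24.04583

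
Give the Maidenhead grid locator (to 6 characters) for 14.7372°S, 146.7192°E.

Offset from 180°W / 90°S: lon 326.7192°, lat 75.2628°.
Field (20°×10°, letters A–R): 326.7192/20 → 16 → Q, 75.2628/10 → 7 → H; chars QH.
Square (2°×1°, digits 0–9): 6.7192/2 → 3, 5.2628/1 → 5; chars 35.
Subsquare (5′×2.5′, letters a–x): 0.7192/0.0833333 → 8 → i, 0.2628/0.0416667 → 6 → g; chars ig.

QH35ig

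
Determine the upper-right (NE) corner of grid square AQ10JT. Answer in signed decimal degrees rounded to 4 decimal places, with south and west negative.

70.8333, -177.1667

Field A=0, Q=16: +0·20° lon, +16·10° lat → SW at lon -180°, lat 70°.
Square 1, 0: +1·2° lon, +0·1° lat → SW at lon -178°, lat 70°.
Subsquare j=9, t=19: +9·0.0833333° lon, +19·0.0416667° lat → SW at lon -177.25°, lat 70.7917°.
Cell spans 0.0833333° lon × 0.0416667° lat. NE corner is SW corner plus one full cell.
latitude 70.8333, longitude -177.1667.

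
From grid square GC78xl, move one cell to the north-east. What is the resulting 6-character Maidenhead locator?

Longitude subsquare x = 23; +1 → 24, wraps to 0 = a, carry into square.
Longitude square 7; +1 → 8.
Latitude subsquare l = 11; +1 → 12 = m.

GC88am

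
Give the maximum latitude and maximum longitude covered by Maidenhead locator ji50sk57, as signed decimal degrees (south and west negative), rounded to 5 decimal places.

-9.55000, 11.55000

Field J=9, I=8: +9·20° lon, +8·10° lat → SW at lon 0°, lat -10°.
Square 5, 0: +5·2° lon, +0·1° lat → SW at lon 10°, lat -10°.
Subsquare s=18, k=10: +18·0.0833333° lon, +10·0.0416667° lat → SW at lon 11.5°, lat -9.58333°.
Extended square 5, 7: +5·0.00833333° lon, +7·0.00416667° lat → SW at lon 11.5417°, lat -9.55417°.
Cell spans 0.00833333° lon × 0.00416667° lat. NE corner is SW corner plus one full cell.
latitude -9.55000, longitude 11.55000.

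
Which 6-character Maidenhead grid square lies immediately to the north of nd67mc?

Latitude subsquare c = 2; +1 → 3 = d.
The longitude characters are unchanged.

ND67md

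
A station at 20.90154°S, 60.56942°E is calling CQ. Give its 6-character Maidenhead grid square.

MG09gc

Shift to the Maidenhead origin (180°W, 90°S): lon 240.5694, lat 69.0985.
Field: 240.5694/20 → 12 → M, 69.0985/10 → 6 → G; chars MG.
Square: 0.5694/2 → 0, 9.0985/1 → 9; chars 09.
Subsquare: 0.5694/0.0833333 → 6 → g, 0.0985/0.0416667 → 2 → c; chars gc.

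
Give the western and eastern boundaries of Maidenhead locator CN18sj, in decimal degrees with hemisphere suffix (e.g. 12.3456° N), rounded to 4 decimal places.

136.5000° W, 136.4167° W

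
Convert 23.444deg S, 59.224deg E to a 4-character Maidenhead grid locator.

Offset from 180°W / 90°S: lon 239.22°, lat 66.56°.
Field (20°×10°, letters A–R): lon ⌊239.22/20⌋ = 11 → L; lat ⌊66.56/10⌋ = 6 → G.
Square (2°×1°, digits 0–9): lon ⌊19.22/2⌋ = 9; lat ⌊6.56/1⌋ = 6.

LG96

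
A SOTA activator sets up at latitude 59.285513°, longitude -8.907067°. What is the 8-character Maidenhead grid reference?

IO59ng18

Add 180° to longitude and 90° to latitude: 171.09293, 149.28551.
Field: lon ⌊171.09293/20⌋ = 8 → I; lat ⌊149.28551/10⌋ = 14 → O.
Square: lon ⌊11.09293/2⌋ = 5; lat ⌊9.28551/1⌋ = 9.
Subsquare: lon ⌊1.09293/0.0833333⌋ = 13 → n; lat ⌊0.28551/0.0416667⌋ = 6 → g.
Extended square: lon ⌊0.00960/0.00833333⌋ = 1; lat ⌊0.03551/0.00416667⌋ = 8.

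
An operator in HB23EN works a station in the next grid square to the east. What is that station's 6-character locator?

Longitude subsquare e = 4; +1 → 5 = f.
The latitude characters are unchanged.

HB23fn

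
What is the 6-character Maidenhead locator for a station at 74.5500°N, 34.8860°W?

Shift to the Maidenhead origin (180°W, 90°S): lon 145.1140, lat 164.5500.
Field (20°×10°, letters A–R): lon ⌊145.1140/20⌋ = 7 → H; lat ⌊164.5500/10⌋ = 16 → Q.
Square (2°×1°, digits 0–9): lon ⌊5.1140/2⌋ = 2; lat ⌊4.5500/1⌋ = 4.
Subsquare (5′×2.5′, letters a–x): lon ⌊1.1140/0.0833333⌋ = 13 → n; lat ⌊0.5500/0.0416667⌋ = 13 → n.

HQ24nn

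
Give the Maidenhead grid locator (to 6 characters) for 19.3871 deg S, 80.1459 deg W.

EH90wo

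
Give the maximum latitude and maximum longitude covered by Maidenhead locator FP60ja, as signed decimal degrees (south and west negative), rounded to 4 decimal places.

60.0417, -67.1667

Field F=5, P=15: +5·20° lon, +15·10° lat → SW at lon -80°, lat 60°.
Square 6, 0: +6·2° lon, +0·1° lat → SW at lon -68°, lat 60°.
Subsquare j=9, a=0: +9·0.0833333° lon, +0·0.0416667° lat → SW at lon -67.25°, lat 60°.
Cell spans 0.0833333° lon × 0.0416667° lat. NE corner is SW corner plus one full cell.
latitude 60.0417, longitude -67.1667.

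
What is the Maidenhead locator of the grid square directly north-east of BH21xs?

BH31at

Longitude subsquare x = 23; +1 → 24, wraps to 0 = a, carry into square.
Longitude square 2; +1 → 3.
Latitude subsquare s = 18; +1 → 19 = t.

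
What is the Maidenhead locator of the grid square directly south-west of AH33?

Longitude square 3; −1 → 2.
Latitude square 3; −1 → 2.

AH22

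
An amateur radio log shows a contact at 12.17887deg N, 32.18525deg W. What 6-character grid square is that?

Offset from 180°W / 90°S: lon 147.8148°, lat 102.1789°.
Field: 147.8148/20 → 7 → H, 102.1789/10 → 10 → K; chars HK.
Square: 7.8148/2 → 3, 2.1789/1 → 2; chars 32.
Subsquare: 1.8148/0.0833333 → 21 → v, 0.1789/0.0416667 → 4 → e; chars ve.

HK32ve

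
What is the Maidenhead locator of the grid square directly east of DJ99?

EJ09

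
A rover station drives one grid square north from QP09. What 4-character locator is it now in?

Latitude square 9; +1 → 10, wraps to 0, carry into field.
Latitude field P = 15; +1 → 16 = Q.
The longitude characters are unchanged.

QQ00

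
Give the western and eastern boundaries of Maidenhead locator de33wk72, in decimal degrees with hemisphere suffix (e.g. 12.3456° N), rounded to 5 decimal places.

112.10833° W, 112.10000° W

Field D=3, E=4: +3·20° lon, +4·10° lat → SW at lon -120°, lat -50°.
Square 3, 3: +3·2° lon, +3·1° lat → SW at lon -114°, lat -47°.
Subsquare w=22, k=10: +22·0.0833333° lon, +10·0.0416667° lat → SW at lon -112.167°, lat -46.5833°.
Extended square 7, 2: +7·0.00833333° lon, +2·0.00416667° lat → SW at lon -112.108°, lat -46.575°.
Cell spans 0.00833333° lon × 0.00416667° lat.
west 112.10833° W, east 112.10000° W.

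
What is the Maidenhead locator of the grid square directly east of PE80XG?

Longitude subsquare x = 23; +1 → 24, wraps to 0 = a, carry into square.
Longitude square 8; +1 → 9.
The latitude characters are unchanged.

PE90ag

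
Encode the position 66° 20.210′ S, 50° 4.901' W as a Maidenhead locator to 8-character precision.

GC43xp09

Offset from 180°W / 90°S: lon 129.91832°, lat 23.66317°.
Field: 129.91832/20 → 6 → G, 23.66317/10 → 2 → C; chars GC.
Square: 9.91832/2 → 4, 3.66317/1 → 3; chars 43.
Subsquare: 1.91832/0.0833333 → 23 → x, 0.66317/0.0416667 → 15 → p; chars xp.
Extended square: 0.00165/0.00833333 → 0, 0.03817/0.00416667 → 9; chars 09.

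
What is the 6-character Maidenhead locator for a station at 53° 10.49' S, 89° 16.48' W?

Shift to the Maidenhead origin (180°W, 90°S): lon 90.7253, lat 36.8252.
Field: 90.7253/20 → 4 → E, 36.8252/10 → 3 → D; chars ED.
Square: 10.7253/2 → 5, 6.8252/1 → 6; chars 56.
Subsquare: 0.7253/0.0833333 → 8 → i, 0.8252/0.0416667 → 19 → t; chars it.

ED56it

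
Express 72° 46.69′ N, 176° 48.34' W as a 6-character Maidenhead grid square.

Offset from 180°W / 90°S: lon 3.1943°, lat 162.7782°.
Field: 3.1943/20 → 0 → A, 162.7782/10 → 16 → Q; chars AQ.
Square: 3.1943/2 → 1, 2.7782/1 → 2; chars 12.
Subsquare: 1.1943/0.0833333 → 14 → o, 0.7782/0.0416667 → 18 → s; chars os.

AQ12os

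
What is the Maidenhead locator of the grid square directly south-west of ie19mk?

Longitude subsquare m = 12; −1 → 11 = l.
Latitude subsquare k = 10; −1 → 9 = j.

IE19lj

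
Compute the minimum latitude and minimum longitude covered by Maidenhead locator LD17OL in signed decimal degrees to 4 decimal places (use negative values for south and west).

Field L=11, D=3: +11·20° lon, +3·10° lat → SW at lon 40°, lat -60°.
Square 1, 7: +1·2° lon, +7·1° lat → SW at lon 42°, lat -53°.
Subsquare o=14, l=11: +14·0.0833333° lon, +11·0.0416667° lat → SW at lon 43.1667°, lat -52.5417°.
latitude -52.5417, longitude 43.1667.

-52.5417, 43.1667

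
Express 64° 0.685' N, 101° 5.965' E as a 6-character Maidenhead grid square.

Add 180° to longitude and 90° to latitude: 281.0994, 154.0114.
Field (20°×10°, letters A–R): 281.0994/20 → 14 → O, 154.0114/10 → 15 → P; chars OP.
Square (2°×1°, digits 0–9): 1.0994/2 → 0, 4.0114/1 → 4; chars 04.
Subsquare (5′×2.5′, letters a–x): 1.0994/0.0833333 → 13 → n, 0.0114/0.0416667 → 0 → a; chars na.

OP04na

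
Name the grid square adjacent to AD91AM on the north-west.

Longitude subsquare a = 0; −1 → -1, wraps to 23 = x, carry into square.
Longitude square 9; −1 → 8.
Latitude subsquare m = 12; +1 → 13 = n.

AD81xn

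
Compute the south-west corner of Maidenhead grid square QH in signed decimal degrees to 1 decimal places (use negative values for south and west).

Field Q=16, H=7: +16·20° lon, +7·10° lat → SW at lon 140°, lat -20°.
latitude -20.0, longitude 140.0.

-20.0, 140.0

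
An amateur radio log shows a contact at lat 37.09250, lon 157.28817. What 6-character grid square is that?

QM87pc

Offset from 180°W / 90°S: lon 337.2882°, lat 127.0925°.
Field: 337.2882/20 → 16 → Q, 127.0925/10 → 12 → M; chars QM.
Square: 17.2882/2 → 8, 7.0925/1 → 7; chars 87.
Subsquare: 1.2882/0.0833333 → 15 → p, 0.0925/0.0416667 → 2 → c; chars pc.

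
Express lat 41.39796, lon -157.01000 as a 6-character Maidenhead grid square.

Shift to the Maidenhead origin (180°W, 90°S): lon 22.9900, lat 131.3980.
Field (20°×10°, letters A–R): 22.9900/20 → 1 → B, 131.3980/10 → 13 → N; chars BN.
Square (2°×1°, digits 0–9): 2.9900/2 → 1, 1.3980/1 → 1; chars 11.
Subsquare (5′×2.5′, letters a–x): 0.9900/0.0833333 → 11 → l, 0.3980/0.0416667 → 9 → j; chars lj.

BN11lj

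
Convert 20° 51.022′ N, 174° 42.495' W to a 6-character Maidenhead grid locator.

AL20pu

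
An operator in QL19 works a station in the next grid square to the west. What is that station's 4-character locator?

Longitude square 1; −1 → 0.
The latitude characters are unchanged.

QL09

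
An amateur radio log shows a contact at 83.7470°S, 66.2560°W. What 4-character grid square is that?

Add 180° to longitude and 90° to latitude: 113.74, 6.25.
Field (20°×10°, letters A–R): lon ⌊113.74/20⌋ = 5 → F; lat ⌊6.25/10⌋ = 0 → A.
Square (2°×1°, digits 0–9): lon ⌊13.74/2⌋ = 6; lat ⌊6.25/1⌋ = 6.

FA66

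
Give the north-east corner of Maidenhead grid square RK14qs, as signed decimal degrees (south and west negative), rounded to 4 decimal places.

14.7917, 163.4167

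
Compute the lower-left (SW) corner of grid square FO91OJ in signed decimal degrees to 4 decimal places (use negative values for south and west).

51.3750, -60.8333

Field F=5, O=14: +5·20° lon, +14·10° lat → SW at lon -80°, lat 50°.
Square 9, 1: +9·2° lon, +1·1° lat → SW at lon -62°, lat 51°.
Subsquare o=14, j=9: +14·0.0833333° lon, +9·0.0416667° lat → SW at lon -60.8333°, lat 51.375°.
latitude 51.3750, longitude -60.8333.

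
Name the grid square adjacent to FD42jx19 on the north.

FD43ja10

Latitude extended square 9; +1 → 10, wraps to 0, carry into subsquare.
Latitude subsquare x = 23; +1 → 24, wraps to 0 = a, carry into square.
Latitude square 2; +1 → 3.
The longitude characters are unchanged.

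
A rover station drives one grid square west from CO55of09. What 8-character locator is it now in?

Longitude extended square 0; −1 → -1, wraps to 9, carry into subsquare.
Longitude subsquare o = 14; −1 → 13 = n.
The latitude characters are unchanged.

CO55nf99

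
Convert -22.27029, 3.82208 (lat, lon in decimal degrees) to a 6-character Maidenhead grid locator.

JG17vr

Shift to the Maidenhead origin (180°W, 90°S): lon 183.8221, lat 67.7297.
Field: 183.8221/20 → 9 → J, 67.7297/10 → 6 → G; chars JG.
Square: 3.8221/2 → 1, 7.7297/1 → 7; chars 17.
Subsquare: 1.8221/0.0833333 → 21 → v, 0.7297/0.0416667 → 17 → r; chars vr.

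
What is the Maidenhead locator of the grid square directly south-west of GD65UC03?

GD65tc92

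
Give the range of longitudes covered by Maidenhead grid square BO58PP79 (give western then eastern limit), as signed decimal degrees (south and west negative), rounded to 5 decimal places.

-148.69167, -148.68333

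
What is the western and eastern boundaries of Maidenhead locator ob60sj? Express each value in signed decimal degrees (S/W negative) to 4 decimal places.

113.5000, 113.5833

Field O=14, B=1: +14·20° lon, +1·10° lat → SW at lon 100°, lat -80°.
Square 6, 0: +6·2° lon, +0·1° lat → SW at lon 112°, lat -80°.
Subsquare s=18, j=9: +18·0.0833333° lon, +9·0.0416667° lat → SW at lon 113.5°, lat -79.625°.
Cell spans 0.0833333° lon × 0.0416667° lat.
west 113.5000, east 113.5833.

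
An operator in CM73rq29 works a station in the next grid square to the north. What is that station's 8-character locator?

CM73rr20

Latitude extended square 9; +1 → 10, wraps to 0, carry into subsquare.
Latitude subsquare q = 16; +1 → 17 = r.
The longitude characters are unchanged.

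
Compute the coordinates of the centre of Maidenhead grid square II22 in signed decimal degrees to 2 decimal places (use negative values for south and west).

Field I=8, I=8: +8·20° lon, +8·10° lat → SW at lon -20°, lat -10°.
Square 2, 2: +2·2° lon, +2·1° lat → SW at lon -16°, lat -8°.
Cell spans 2° lon × 1° lat. Centre is SW corner plus half of each.
latitude -7.50, longitude -15.00.

-7.50, -15.00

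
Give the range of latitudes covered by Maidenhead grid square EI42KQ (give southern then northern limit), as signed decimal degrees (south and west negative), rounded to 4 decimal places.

-7.3333, -7.2917

Field E=4, I=8: +4·20° lon, +8·10° lat → SW at lon -100°, lat -10°.
Square 4, 2: +4·2° lon, +2·1° lat → SW at lon -92°, lat -8°.
Subsquare k=10, q=16: +10·0.0833333° lon, +16·0.0416667° lat → SW at lon -91.1667°, lat -7.33333°.
Cell spans 0.0833333° lon × 0.0416667° lat.
south -7.3333, north -7.2917.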